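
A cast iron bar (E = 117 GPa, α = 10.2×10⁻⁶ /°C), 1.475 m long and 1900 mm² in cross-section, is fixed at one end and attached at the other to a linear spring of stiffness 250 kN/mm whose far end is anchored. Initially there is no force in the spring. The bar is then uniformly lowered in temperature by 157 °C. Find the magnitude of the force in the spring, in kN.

P ≈ 222 kN

The unrestrained thermal change is αΔT L = 10.2×10⁻⁶ × 157 × 1475 = 2.362 mm.
Let P be the tensile force in the spring. The bar extends elastically by PL/(AE) and the spring stretches by P/k; together these equal δ_free.
So P = δ_free / [L/(AE) + 1/k] = 2.362 / [ 1475/(1900×117×10³) + 1/(250×10³) ].
P = 2.362 / 1.064×10⁻⁵ = 222100 N.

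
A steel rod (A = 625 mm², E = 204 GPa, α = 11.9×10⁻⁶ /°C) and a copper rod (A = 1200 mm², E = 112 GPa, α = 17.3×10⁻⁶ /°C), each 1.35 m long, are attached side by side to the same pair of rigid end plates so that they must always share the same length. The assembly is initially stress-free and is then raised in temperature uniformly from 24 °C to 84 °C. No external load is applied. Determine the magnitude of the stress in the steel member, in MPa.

Both members must finish at the same length. With the larger α, the copper tends to over-expand; the plates restrain it, putting the copper in compression and the steel in tension. With no external load the two internal forces are equal and opposite, magnitude P.
Compatibility of the two members (thermal + elastic change equal): (α₁ − α₂)ΔT = P·[1/(A₁E₁) + 1/(A₂E₂)].
|α₁ − α₂|·ΔT = 5.4×10⁻⁶ × 60 = 0.000324.
1/(A₁E₁) + 1/(A₂E₂) = 1/(625×204×10³) + 1/(1200×112×10³) = 1.528×10⁻⁸ N⁻¹.
P = 0.000324 / 1.528×10⁻⁸ = 21200 N = 21.2 kN.
σ_{steel} = P/A₁ = 21200/625 = 33.92 MPa, tensile.

σ ≈ 33.9 MPa (tensile)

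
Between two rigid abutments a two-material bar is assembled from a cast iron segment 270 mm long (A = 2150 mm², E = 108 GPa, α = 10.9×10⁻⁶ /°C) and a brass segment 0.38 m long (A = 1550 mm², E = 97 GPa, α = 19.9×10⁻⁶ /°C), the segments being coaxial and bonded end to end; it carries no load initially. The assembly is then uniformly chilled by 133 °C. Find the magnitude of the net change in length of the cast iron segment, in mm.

|ΔL| ≈ 0.0488 mm

If the supports were absent, the total length change would be Σ αᵢΔT Lᵢ = 10.9×10⁻⁶×133×270 + 19.9×10⁻⁶×133×380 = 1.397 mm.
The rigid supports impose zero overall length change; the single axial force P common to all segments must satisfy P Σ Lᵢ/(AᵢEᵢ) = δ_free.
The series flexibility is Σ Lᵢ/(AᵢEᵢ) = 270/(2150×108×10³) + 380/(1550×97×10³) = 3.69×10⁻⁶ mm/N.
Hence P = δ_free / Σ(L/AE) = 1.397/3.69×10⁻⁶ = 378.6 kN (tensile).
For the cast iron segment, free thermal change = 10.9×10⁻⁶×133×270 = 0.3914 mm and elastic change from P = 378600×270/(2150×108×10³) = 0.4402 mm; these oppose, so the net change is 0.0488 mm (segment lengthens).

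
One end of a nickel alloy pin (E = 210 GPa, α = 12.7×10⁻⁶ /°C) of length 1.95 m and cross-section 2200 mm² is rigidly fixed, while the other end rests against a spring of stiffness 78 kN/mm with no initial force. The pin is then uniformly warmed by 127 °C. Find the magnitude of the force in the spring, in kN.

P ≈ 185 kN

If the spring were absent the pin would lengthen by αΔT L = 12.7×10⁻⁶ × 127 × 1950 = 3.145 mm.
With a force P in the spring, the elastic change of the pin is PL/(AE) and that of the spring is P/k; compatibility requires their sum to equal δ_free.
P [ L/(AE) + 1/k ] = δ_free → P [ 1950/(2200×210×10³) + 1/(78×10³) ] = 3.145.
P = 3.145 / 1.704×10⁻⁵ = 184600 N.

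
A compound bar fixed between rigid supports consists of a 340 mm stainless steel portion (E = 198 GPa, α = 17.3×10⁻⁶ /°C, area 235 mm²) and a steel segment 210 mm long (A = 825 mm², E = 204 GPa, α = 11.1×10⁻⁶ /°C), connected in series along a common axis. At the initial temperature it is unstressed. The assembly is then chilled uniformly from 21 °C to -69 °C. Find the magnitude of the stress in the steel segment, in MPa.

σ ≈ 105 MPa (tensile)

If the supports were absent, the total length change would be Σ αᵢΔT Lᵢ = 17.3×10⁻⁶×90×340 + 11.1×10⁻⁶×90×210 = 0.7392 mm.
Since the ends are fixed, an axial force P builds up, equal in every segment, with P · Σ Lᵢ/(AᵢEᵢ) = δ_free.
The series flexibility is Σ Lᵢ/(AᵢEᵢ) = 340/(235×198×10³) + 210/(825×204×10³) = 8.555×10⁻⁶ mm/N.
P = 0.7392 / 8.555×10⁻⁶ = 86400 N = 86.4 kN, tensile.
σ_{steel} = P / A = 86400 / 825 = 104.7 MPa.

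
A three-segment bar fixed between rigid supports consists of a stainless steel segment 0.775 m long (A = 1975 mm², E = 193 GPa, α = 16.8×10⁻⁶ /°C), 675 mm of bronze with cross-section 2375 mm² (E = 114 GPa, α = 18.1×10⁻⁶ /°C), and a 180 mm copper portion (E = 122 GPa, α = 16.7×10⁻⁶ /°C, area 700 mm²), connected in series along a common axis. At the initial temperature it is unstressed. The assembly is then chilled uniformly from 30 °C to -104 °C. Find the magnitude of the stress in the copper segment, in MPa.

Free thermal contraction of the whole bar: Σ αᵢΔT Lᵢ = 16.8×10⁻⁶×134×775 + 18.1×10⁻⁶×134×675 + 16.7×10⁻⁶×134×180 = 3.785 mm.
The rigid supports impose zero overall length change; the single axial force P common to all segments must satisfy P Σ Lᵢ/(AᵢEᵢ) = δ_free.
The series flexibility is Σ Lᵢ/(AᵢEᵢ) = 775/(1975×193×10³) + 675/(2375×114×10³) + 180/(700×122×10³) = 6.634×10⁻⁶ mm/N.
Hence P = δ_free / Σ(L/AE) = 3.785/6.634×10⁻⁶ = 570.5 kN (tensile).
σ_{copper} = P / A = 570500 / 700 = 815 MPa.

σ ≈ 815 MPa (tensile)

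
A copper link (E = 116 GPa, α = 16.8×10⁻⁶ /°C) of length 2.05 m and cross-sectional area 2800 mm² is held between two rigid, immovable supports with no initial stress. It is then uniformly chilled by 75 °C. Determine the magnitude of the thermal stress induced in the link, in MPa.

With length fixed, the mechanical strain must cancel the thermal strain αΔT = 16.8×10⁻⁶ × 75 = 1260×10⁻⁶.
Hence σ = E·αΔT = 116×10³ × 1260×10⁻⁶ = 146.2 MPa, tensile.

σ ≈ 146 MPa (tensile)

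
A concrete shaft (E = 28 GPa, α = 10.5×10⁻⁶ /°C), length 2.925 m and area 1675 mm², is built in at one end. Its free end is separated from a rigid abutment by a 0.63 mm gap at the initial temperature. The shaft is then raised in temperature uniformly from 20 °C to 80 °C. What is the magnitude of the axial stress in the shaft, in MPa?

σ ≈ 11.6 MPa (compressive)

Free thermal elongation = αΔT L = 10.5×10⁻⁶ × 60 × 2925 = 1.843 mm.
After closing the 0.63 mm clearance, 1.843 − 0.63 = 1.213 mm of expansion remains to be suppressed by the wall.
That suppressed elongation corresponds to σ = E·Δ/L = 28×10³ × 1.213/2925 = 11.61 MPa.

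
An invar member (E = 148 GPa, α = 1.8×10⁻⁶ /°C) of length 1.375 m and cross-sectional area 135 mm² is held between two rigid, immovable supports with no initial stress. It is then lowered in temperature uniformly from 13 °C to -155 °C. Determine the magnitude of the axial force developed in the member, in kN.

P ≈ 6.04 kN (tensile)

The ends cannot move, so σ = EαΔT = 148×10³ × 1.8×10⁻⁶ × 168 = 44.76 MPa.
Then P = σA = 44.76 × 135 mm² = 6.042 kN, tensile.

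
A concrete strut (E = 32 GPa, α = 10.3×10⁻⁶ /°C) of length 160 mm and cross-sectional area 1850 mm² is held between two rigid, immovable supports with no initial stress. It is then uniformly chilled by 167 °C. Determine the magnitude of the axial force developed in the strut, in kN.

P ≈ 102 kN (tensile)

The ends cannot move, so σ = EαΔT = 32×10³ × 10.3×10⁻⁶ × 167 = 55.04 MPa.
Axial force P = σA = 55.04 × 1850 = 101800 N = 101.8 kN, tensile.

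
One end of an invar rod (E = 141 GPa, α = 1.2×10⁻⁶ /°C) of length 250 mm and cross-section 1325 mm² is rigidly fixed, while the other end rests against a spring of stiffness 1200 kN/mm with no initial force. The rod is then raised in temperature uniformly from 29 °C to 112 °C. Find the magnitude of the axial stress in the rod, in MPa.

The unrestrained thermal change is αΔT L = 1.2×10⁻⁶ × 83 × 250 = 0.0249 mm.
Let P be the compressive force at the spring. The rod shortens elastically by PL/(AE) and the spring compresses by P/k; together these equal δ_free.
P [ L/(AE) + 1/k ] = δ_free → P [ 250/(1325×141×10³) + 1/(1200×10³) ] = 0.0249.
P = 0.0249 / 2.171×10⁻⁶ = 11470 N.
σ = P/A = 11470/1325 = 8.654 MPa.

σ ≈ 8.65 MPa (compressive)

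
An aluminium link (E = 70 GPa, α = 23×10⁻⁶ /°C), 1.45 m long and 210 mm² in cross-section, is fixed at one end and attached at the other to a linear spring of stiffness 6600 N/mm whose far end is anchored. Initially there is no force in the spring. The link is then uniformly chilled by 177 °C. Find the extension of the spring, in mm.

Free thermal contraction: δ_free = αΔT L = 23×10⁻⁶ × 177 × 1450 = 5.903 mm.
Let P be the tensile force in the spring. The link extends elastically by PL/(AE) and the spring stretches by P/k; together these equal δ_free.
So P = δ_free / [L/(AE) + 1/k] = 5.903 / [ 1450/(210×70×10³) + 1/(6600) ].
P = 5.903 / 0.0002502 = 23600 N.
Spring extension = P/k = 23600/(6600) = 3.575 mm.

δ ≈ 3.58 mm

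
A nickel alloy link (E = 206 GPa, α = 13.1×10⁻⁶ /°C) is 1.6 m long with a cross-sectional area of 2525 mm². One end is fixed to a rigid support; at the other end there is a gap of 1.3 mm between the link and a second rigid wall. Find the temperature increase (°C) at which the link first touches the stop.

Contact occurs when the free expansion equals the gap: αΔT L = 1.3 mm.
So ΔT = g/(αL) = 1.3/(13.1×10⁻⁶ × 1600) = 62.02 °C.

ΔT ≈ 62 °C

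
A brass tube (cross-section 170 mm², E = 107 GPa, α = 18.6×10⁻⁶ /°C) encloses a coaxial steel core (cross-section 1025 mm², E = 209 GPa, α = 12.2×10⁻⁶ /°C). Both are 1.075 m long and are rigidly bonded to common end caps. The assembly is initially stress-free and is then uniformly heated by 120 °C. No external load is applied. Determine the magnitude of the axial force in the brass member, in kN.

Equilibrium of a rigid end plate with no external load gives equal and opposite internal forces ±P in the two members. Since α_{brass} > α_{steel}, heating drives the brass into compression and the steel into tension.
Compatibility of the two members (thermal + elastic change equal): (α₁ − α₂)ΔT = P·[1/(A₁E₁) + 1/(A₂E₂)].
|α₁ − α₂|·ΔT = 6.4×10⁻⁶ × 120 = 0.000768.
1/(A₁E₁) + 1/(A₂E₂) = 1/(170×107×10³) + 1/(1025×209×10³) = 5.964×10⁻⁸ N⁻¹.
P = 0.000768 / 5.964×10⁻⁸ = 12880 N = 12.88 kN.

P ≈ 12.9 kN (compressive in the brass)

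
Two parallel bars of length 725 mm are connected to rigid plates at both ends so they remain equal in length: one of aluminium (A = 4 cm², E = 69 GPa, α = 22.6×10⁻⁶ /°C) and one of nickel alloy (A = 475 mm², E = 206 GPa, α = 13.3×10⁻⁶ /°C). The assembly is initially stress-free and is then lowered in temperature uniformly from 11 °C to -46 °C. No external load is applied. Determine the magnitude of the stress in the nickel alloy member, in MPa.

σ ≈ 24 MPa (compressive)

Both members must finish at the same length. With the larger α, the aluminium tends to over-contract; the plates restrain it, putting the aluminium in tension and the nickel alloy in compression. With no external load the two internal forces are equal and opposite, magnitude P.
Compatibility of the two members (thermal + elastic change equal): (α₁ − α₂)ΔT = P·[1/(A₁E₁) + 1/(A₂E₂)].
|α₁ − α₂|·ΔT = 9.3×10⁻⁶ × 57 = 0.0005301.
1/(A₁E₁) + 1/(A₂E₂) = 1/(400×69×10³) + 1/(475×206×10³) = 4.645×10⁻⁸ N⁻¹.
So P = 0.0005301 / 4.645×10⁻⁸ = 11.41 kN.
σ_{nickel alloy} = P/A₂ = 11410/475 = 24.03 MPa, compressive.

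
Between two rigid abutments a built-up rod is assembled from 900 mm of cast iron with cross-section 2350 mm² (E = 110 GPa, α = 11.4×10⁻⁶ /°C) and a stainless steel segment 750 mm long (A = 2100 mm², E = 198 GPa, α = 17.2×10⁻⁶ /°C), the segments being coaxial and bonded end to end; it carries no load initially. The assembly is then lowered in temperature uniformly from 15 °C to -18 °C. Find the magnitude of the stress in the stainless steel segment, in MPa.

Free thermal contraction of the whole bar: Σ αᵢΔT Lᵢ = 11.4×10⁻⁶×33×900 + 17.2×10⁻⁶×33×750 = 0.7643 mm.
Since the ends are fixed, an axial force P builds up, equal in every segment, with P · Σ Lᵢ/(AᵢEᵢ) = δ_free.
The series flexibility is Σ Lᵢ/(AᵢEᵢ) = 900/(2350×110×10³) + 750/(2100×198×10³) = 5.285×10⁻⁶ mm/N.
So P = 0.7643 / 5.285×10⁻⁶ = 144.6 kN, tensile.
σ_{stainless steel} = P / A = 144600 / 2100 = 68.86 MPa.

σ ≈ 68.9 MPa (tensile)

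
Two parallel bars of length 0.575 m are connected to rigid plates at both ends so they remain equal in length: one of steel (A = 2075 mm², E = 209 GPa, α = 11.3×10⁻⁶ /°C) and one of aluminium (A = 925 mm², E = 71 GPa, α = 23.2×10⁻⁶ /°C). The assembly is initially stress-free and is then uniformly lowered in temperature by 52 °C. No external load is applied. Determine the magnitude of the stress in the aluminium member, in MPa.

Both members must finish at the same length. With the larger α, the aluminium tends to over-contract; the plates restrain it, putting the aluminium in tension and the steel in compression. With no external load the two internal forces are equal and opposite, magnitude P.
Equating the net (thermal + elastic) strains gives |α₁ − α₂|·ΔT = P·[1/(A₁E₁) + 1/(A₂E₂)].
|α₁ − α₂|·ΔT = 11.9×10⁻⁶ × 52 = 0.0006188.
1/(A₁E₁) + 1/(A₂E₂) = 1/(2075×209×10³) + 1/(925×71×10³) = 1.753×10⁻⁸ N⁻¹.
So P = 0.0006188 / 1.753×10⁻⁸ = 35.29 kN.
σ_{aluminium} = P/A₂ = 35290/925 = 38.16 MPa, tensile.

σ ≈ 38.2 MPa (tensile)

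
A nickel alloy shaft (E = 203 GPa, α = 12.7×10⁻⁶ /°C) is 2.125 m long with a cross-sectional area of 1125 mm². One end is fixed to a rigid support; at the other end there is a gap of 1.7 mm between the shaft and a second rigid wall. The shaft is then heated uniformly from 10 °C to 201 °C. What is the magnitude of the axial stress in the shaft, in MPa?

σ ≈ 330 MPa (compressive)

If the wall were absent the shaft would grow by αΔT L = 12.7×10⁻⁶ × 191 × 2125 = 5.155 mm.
This exceeds the 1.7 mm gap, so the wall pushes back. The portion of expansion that must be recovered elastically is δ_free − gap = 5.155 − 1.7 = 3.455 mm.
That suppressed elongation corresponds to σ = E·Δ/L = 203×10³ × 3.455/2125 = 330 MPa.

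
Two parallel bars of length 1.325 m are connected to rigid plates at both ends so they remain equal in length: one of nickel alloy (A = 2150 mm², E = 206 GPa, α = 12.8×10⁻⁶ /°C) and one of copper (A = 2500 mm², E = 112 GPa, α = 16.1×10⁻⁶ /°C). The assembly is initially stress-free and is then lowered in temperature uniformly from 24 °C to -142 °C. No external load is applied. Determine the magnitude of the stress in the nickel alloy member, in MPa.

The copper has the larger α, so on cooling it would change length more than the nickel alloy if both were free. The rigid plates force a common final length, so the copper is put into tension and the nickel alloy into compression, with equal and opposite forces P (no external load).
Compatibility of the two members (thermal + elastic change equal): (α₁ − α₂)ΔT = P·[1/(A₁E₁) + 1/(A₂E₂)].
|α₁ − α₂|·ΔT = 3.3×10⁻⁶ × 166 = 0.0005478.
1/(A₁E₁) + 1/(A₂E₂) = 1/(2150×206×10³) + 1/(2500×112×10³) = 5.829×10⁻⁹ N⁻¹.
P = 0.0005478 / 5.829×10⁻⁹ = 93970 N = 93.97 kN.
σ_{nickel alloy} = P/A₁ = 93970/2150 = 43.71 MPa, compressive.

σ ≈ 43.7 MPa (compressive)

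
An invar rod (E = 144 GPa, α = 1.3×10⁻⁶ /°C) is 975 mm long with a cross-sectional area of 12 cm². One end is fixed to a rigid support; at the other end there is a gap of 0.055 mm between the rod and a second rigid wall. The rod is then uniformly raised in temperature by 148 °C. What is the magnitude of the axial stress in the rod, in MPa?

σ ≈ 19.6 MPa (compressive)

If the wall were absent the rod would grow by αΔT L = 1.3×10⁻⁶ × 148 × 975 = 0.1876 mm.
This exceeds the 0.055 mm gap, so the wall pushes back. The portion of expansion that must be recovered elastically is δ_free − gap = 0.1876 − 0.055 = 0.1326 mm.
Compatibility: PL/(AE) = 0.1326 mm, so σ = P/A = E × (0.1326/975) = 19.58 MPa.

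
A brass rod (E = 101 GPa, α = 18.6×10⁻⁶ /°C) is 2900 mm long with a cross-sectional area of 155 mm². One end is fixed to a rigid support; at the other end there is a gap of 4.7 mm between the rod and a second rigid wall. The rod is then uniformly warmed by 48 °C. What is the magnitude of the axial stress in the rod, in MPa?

σ ≈ 0 MPa

If the wall were absent the rod would grow by αΔT L = 18.6×10⁻⁶ × 48 × 2900 = 2.589 mm.
This is smaller than the 4.7 mm clearance, so the rod expands freely without reaching the stop — the stress is zero.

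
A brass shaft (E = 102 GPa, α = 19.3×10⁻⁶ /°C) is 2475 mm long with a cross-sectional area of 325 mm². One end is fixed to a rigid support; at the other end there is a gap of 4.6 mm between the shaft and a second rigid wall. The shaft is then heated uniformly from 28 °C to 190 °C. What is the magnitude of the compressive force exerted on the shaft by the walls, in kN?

Free thermal elongation = αΔT L = 19.3×10⁻⁶ × 162 × 2475 = 7.738 mm.
This exceeds the 4.6 mm gap, so the wall pushes back. The portion of expansion that must be recovered elastically is δ_free − gap = 7.738 − 4.6 = 3.138 mm.
That suppressed elongation corresponds to σ = E·Δ/L = 102×10³ × 3.138/2475 = 129.3 MPa.
Force on the wall = σA = 129.3 × 325 mm² = 42.03 kN.

P ≈ 42 kN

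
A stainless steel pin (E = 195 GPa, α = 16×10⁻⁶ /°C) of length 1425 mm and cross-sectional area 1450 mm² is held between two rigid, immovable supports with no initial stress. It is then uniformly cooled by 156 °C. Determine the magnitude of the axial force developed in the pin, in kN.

With zero net strain, σ = E·αΔT = 195 GPa × 16×10⁻⁶ × 156 = 486.7 MPa.
P = AEαΔT = 1450 × 195×10³ × 16×10⁻⁶ × 156 = 705.7 kN (tensile).

P ≈ 706 kN (tensile)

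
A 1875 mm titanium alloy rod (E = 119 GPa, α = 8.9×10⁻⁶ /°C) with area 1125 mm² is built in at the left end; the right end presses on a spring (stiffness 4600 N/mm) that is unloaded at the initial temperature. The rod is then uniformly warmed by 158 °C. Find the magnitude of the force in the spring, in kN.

P ≈ 11.4 kN

The unrestrained thermal change is αΔT L = 8.9×10⁻⁶ × 158 × 1875 = 2.637 mm.
Let P be the compressive force at the spring. The rod shortens elastically by PL/(AE) and the spring compresses by P/k; together these equal δ_free.
P [ L/(AE) + 1/k ] = δ_free → P [ 1875/(1125×119×10³) + 1/(4600) ] = 2.637.
P = 2.637 / 0.0002314 = 11390 N.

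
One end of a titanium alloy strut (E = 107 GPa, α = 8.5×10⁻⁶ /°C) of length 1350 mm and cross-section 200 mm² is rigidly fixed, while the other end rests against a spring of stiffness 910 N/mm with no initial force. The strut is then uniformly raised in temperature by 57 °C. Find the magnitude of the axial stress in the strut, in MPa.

σ ≈ 2.81 MPa (compressive)

The unrestrained thermal change is αΔT L = 8.5×10⁻⁶ × 57 × 1350 = 0.6541 mm.
With a force P in the spring, the elastic change of the strut is PL/(AE) and that of the spring is P/k; compatibility requires their sum to equal δ_free.
So P = δ_free / [L/(AE) + 1/k] = 0.6541 / [ 1350/(200×107×10³) + 1/(910) ].
P = 0.6541 / 0.001162 = 562.9 N.
σ = P/A = 562.9/200 = 2.814 MPa.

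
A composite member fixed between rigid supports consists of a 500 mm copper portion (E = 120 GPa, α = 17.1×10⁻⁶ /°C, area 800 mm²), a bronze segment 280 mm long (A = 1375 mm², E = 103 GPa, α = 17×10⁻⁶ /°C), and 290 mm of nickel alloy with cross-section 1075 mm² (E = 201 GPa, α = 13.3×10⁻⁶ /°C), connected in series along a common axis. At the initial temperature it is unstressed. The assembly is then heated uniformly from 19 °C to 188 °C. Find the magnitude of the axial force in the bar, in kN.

P ≈ 340 kN (compressive)

Free thermal expansion of the whole bar: Σ αᵢΔT Lᵢ = 17.1×10⁻⁶×169×500 + 17×10⁻⁶×169×280 + 13.3×10⁻⁶×169×290 = 2.901 mm.
The walls prevent any net length change, so an axial force P (same in every segment) develops. Compatibility: P · Σ Lᵢ/(AᵢEᵢ) = δ_free.
Σ Lᵢ/(AᵢEᵢ) = 500/(800×120×10³) + 280/(1375×103×10³) + 290/(1075×201×10³) = 8.528×10⁻⁶ mm/N.
So P = 2.901 / 8.528×10⁻⁶ = 340.2 kN, compressive.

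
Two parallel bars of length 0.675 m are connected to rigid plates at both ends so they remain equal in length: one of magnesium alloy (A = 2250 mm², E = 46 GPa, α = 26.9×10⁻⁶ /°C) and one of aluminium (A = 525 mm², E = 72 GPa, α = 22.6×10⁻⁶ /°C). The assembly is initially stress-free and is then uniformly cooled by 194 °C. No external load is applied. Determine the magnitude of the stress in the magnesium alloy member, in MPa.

σ ≈ 10.3 MPa (tensile)

Equilibrium of a rigid end plate with no external load gives equal and opposite internal forces ±P in the two members. Since α_{magnesium alloy} > α_{aluminium}, cooling drives the magnesium alloy into tension and the aluminium into compression.
Compatibility of the two members (thermal + elastic change equal): (α₁ − α₂)ΔT = P·[1/(A₁E₁) + 1/(A₂E₂)].
|α₁ − α₂|·ΔT = 4.3×10⁻⁶ × 194 = 0.0008342.
1/(A₁E₁) + 1/(A₂E₂) = 1/(2250×46×10³) + 1/(525×72×10³) = 3.612×10⁻⁸ N⁻¹.
P = 0.0008342 / 3.612×10⁻⁸ = 23100 N = 23.1 kN.
σ_{magnesium alloy} = P/A₁ = 23100/2250 = 10.27 MPa, tensile.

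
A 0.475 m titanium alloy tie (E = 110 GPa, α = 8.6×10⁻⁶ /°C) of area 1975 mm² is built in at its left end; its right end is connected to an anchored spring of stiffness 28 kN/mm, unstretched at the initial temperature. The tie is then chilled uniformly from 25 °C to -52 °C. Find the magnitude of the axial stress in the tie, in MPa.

If the spring were absent the tie would shorten by αΔT L = 8.6×10⁻⁶ × 77 × 475 = 0.3145 mm.
With a force P in the spring, the elastic change of the tie is PL/(AE) and that of the spring is P/k; compatibility requires their sum to equal δ_free.
So P = δ_free / [L/(AE) + 1/k] = 0.3145 / [ 475/(1975×110×10³) + 1/(28×10³) ].
P = 0.3145 / 3.79×10⁻⁵ = 8299 N.
σ = P/A = 8299/1975 = 4.202 MPa.

σ ≈ 4.2 MPa (tensile)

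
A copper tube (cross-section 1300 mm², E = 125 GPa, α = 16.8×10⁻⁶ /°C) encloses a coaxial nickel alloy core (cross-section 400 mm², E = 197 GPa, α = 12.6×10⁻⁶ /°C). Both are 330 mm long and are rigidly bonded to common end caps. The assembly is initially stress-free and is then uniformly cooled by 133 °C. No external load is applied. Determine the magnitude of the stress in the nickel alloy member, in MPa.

σ ≈ 74.1 MPa (compressive)

The copper has the larger α, so on cooling it would change length more than the nickel alloy if both were free. The rigid plates force a common final length, so the copper is put into tension and the nickel alloy into compression, with equal and opposite forces P (no external load).
Compatibility of the two members (thermal + elastic change equal): (α₁ − α₂)ΔT = P·[1/(A₁E₁) + 1/(A₂E₂)].
|α₁ − α₂|·ΔT = 4.2×10⁻⁶ × 133 = 0.0005586.
1/(A₁E₁) + 1/(A₂E₂) = 1/(1300×125×10³) + 1/(400×197×10³) = 1.884×10⁻⁸ N⁻¹.
P = 0.0005586 / 1.884×10⁻⁸ = 29640 N = 29.64 kN.
σ_{nickel alloy} = P/A₂ = 29640/400 = 74.11 MPa, compressive.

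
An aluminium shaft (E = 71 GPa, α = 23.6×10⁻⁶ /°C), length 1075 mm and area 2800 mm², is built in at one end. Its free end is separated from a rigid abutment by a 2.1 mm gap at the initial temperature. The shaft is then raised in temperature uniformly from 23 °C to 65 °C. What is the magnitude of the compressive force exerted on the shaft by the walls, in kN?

P ≈ 0 kN

If the wall were absent the shaft would grow by αΔT L = 23.6×10⁻⁶ × 42 × 1075 = 1.066 mm.
This is smaller than the 2.1 mm clearance, so the shaft expands freely without reaching the stop — the stress is zero.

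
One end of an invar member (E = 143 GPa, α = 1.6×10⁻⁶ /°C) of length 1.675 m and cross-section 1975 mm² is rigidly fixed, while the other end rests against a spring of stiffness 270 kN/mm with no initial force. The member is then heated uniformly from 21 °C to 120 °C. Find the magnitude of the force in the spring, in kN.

The unrestrained thermal change is αΔT L = 1.6×10⁻⁶ × 99 × 1675 = 0.2653 mm.
Let P be the compressive force at the spring. The member shortens elastically by PL/(AE) and the spring compresses by P/k; together these equal δ_free.
So P = δ_free / [L/(AE) + 1/k] = 0.2653 / [ 1675/(1975×143×10³) + 1/(270×10³) ].
P = 0.2653 / 9.634×10⁻⁶ = 27540 N.

P ≈ 27.5 kN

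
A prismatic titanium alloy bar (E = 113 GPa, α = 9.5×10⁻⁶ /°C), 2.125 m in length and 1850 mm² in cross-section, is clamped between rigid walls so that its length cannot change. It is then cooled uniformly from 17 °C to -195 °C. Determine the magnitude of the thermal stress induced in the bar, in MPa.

Because both ends are immovable the net strain is zero, and the suppressed thermal strain is αΔT = 9.5×10⁻⁶ × 212 = 2014×10⁻⁶.
σ = EαΔT = 113×10³ × 9.5×10⁻⁶ × 212 = 227.6 MPa (tensile; the bar is trying to contract).

σ ≈ 228 MPa (tensile)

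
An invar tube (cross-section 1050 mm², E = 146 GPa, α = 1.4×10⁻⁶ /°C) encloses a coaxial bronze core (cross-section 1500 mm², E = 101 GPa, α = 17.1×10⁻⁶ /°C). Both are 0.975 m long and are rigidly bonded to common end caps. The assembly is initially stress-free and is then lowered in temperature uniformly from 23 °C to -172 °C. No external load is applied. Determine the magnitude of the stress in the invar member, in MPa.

Both members must finish at the same length. With the larger α, the bronze tends to over-contract; the plates restrain it, putting the bronze in tension and the invar in compression. With no external load the two internal forces are equal and opposite, magnitude P.
Setting the final lengths equal and cancelling L: (α₁ − α₂)ΔT = P/(A₁E₁) + P/(A₂E₂).
|α₁ − α₂|·ΔT = 15.7×10⁻⁶ × 195 = 0.003061.
1/(A₁E₁) + 1/(A₂E₂) = 1/(1050×146×10³) + 1/(1500×101×10³) = 1.312×10⁻⁸ N⁻¹.
P = 0.003061 / 1.312×10⁻⁸ = 233300 N = 233.3 kN.
σ_{invar} = P/A₁ = 233300/1050 = 222.2 MPa, compressive.

σ ≈ 222 MPa (compressive)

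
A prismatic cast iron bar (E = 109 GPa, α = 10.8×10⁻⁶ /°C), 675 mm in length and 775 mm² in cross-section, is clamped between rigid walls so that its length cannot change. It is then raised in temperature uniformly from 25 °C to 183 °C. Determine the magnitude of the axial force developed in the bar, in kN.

Full restraint means ε = 0, so the stress is σ = EαΔT = 109×10³ × 10.8×10⁻⁶ × 158 = 186 MPa.
Axial force P = σA = 186 × 775 = 144100 N = 144.1 kN, compressive.

P ≈ 144 kN (compressive)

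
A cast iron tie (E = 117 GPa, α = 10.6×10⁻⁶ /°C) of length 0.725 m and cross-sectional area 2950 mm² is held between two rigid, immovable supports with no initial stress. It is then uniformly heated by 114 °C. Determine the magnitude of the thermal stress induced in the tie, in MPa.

Because both ends are immovable the net strain is zero, and the suppressed thermal strain is αΔT = 10.6×10⁻⁶ × 114 = 1208.4×10⁻⁶.
Hence σ = E·αΔT = 117×10³ × 1208.4×10⁻⁶ = 141.4 MPa, compressive.

σ ≈ 141 MPa (compressive)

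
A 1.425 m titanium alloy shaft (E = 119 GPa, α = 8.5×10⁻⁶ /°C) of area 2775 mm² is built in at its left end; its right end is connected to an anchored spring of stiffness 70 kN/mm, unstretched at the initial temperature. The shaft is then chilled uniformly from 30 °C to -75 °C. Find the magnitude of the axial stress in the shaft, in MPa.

σ ≈ 24.6 MPa (tensile)

If the spring were absent the shaft would shorten by αΔT L = 8.5×10⁻⁶ × 105 × 1425 = 1.272 mm.
Let P be the tensile force in the spring. The shaft extends elastically by PL/(AE) and the spring stretches by P/k; together these equal δ_free.
So P = δ_free / [L/(AE) + 1/k] = 1.272 / [ 1425/(2775×119×10³) + 1/(70×10³) ].
P = 1.272 / 1.86×10⁻⁵ = 68370 N.
σ = P/A = 68370/2775 = 24.64 MPa.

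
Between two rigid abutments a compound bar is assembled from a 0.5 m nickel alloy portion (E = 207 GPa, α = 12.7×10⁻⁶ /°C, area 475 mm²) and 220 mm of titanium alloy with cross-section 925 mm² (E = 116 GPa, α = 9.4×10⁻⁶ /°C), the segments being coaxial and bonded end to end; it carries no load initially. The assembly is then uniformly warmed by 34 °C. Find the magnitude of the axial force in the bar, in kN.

Free thermal expansion of the whole bar: Σ αᵢΔT Lᵢ = 12.7×10⁻⁶×34×500 + 9.4×10⁻⁶×34×220 = 0.2862 mm.
The walls prevent any net length change, so an axial force P (same in every segment) develops. Compatibility: P · Σ Lᵢ/(AᵢEᵢ) = δ_free.
The series flexibility is Σ Lᵢ/(AᵢEᵢ) = 500/(475×207×10³) + 220/(925×116×10³) = 7.136×10⁻⁶ mm/N.
So P = 0.2862 / 7.136×10⁻⁶ = 40.11 kN, compressive.

P ≈ 40.1 kN (compressive)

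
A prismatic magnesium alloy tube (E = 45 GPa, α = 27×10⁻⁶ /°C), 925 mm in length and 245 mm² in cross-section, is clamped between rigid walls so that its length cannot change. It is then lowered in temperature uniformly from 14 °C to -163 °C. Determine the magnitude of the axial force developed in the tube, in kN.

P ≈ 52.7 kN (tensile)

Full restraint means ε = 0, so the stress is σ = EαΔT = 45×10³ × 27×10⁻⁶ × 177 = 215.1 MPa.
Axial force P = σA = 215.1 × 245 = 52690 N = 52.69 kN, tensile.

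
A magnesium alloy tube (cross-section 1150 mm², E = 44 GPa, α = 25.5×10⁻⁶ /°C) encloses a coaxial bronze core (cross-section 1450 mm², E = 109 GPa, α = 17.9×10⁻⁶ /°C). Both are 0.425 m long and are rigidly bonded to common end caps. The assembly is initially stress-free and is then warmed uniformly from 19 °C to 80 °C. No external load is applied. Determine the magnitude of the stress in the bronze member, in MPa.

σ ≈ 12.3 MPa (tensile)

Equilibrium of a rigid end plate with no external load gives equal and opposite internal forces ±P in the two members. Since α_{magnesium alloy} > α_{bronze}, heating drives the magnesium alloy into compression and the bronze into tension.
Setting the final lengths equal and cancelling L: (α₁ − α₂)ΔT = P/(A₁E₁) + P/(A₂E₂).
|α₁ − α₂|·ΔT = 7.6×10⁻⁶ × 61 = 0.0004636.
1/(A₁E₁) + 1/(A₂E₂) = 1/(1150×44×10³) + 1/(1450×109×10³) = 2.609×10⁻⁸ N⁻¹.
So P = 0.0004636 / 2.609×10⁻⁸ = 17.77 kN.
σ_{bronze} = P/A₂ = 17770/1450 = 12.25 MPa, tensile.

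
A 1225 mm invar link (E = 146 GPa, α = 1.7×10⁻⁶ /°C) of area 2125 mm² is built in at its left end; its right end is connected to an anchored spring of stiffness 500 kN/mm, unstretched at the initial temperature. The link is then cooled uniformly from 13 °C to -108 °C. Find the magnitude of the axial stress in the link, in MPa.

If the spring were absent the link would shorten by αΔT L = 1.7×10⁻⁶ × 121 × 1225 = 0.252 mm.
With a force P in the spring, the elastic change of the link is PL/(AE) and that of the spring is P/k; compatibility requires their sum to equal δ_free.
So P = δ_free / [L/(AE) + 1/k] = 0.252 / [ 1225/(2125×146×10³) + 1/(500×10³) ].
P = 0.252 / 5.948×10⁻⁶ = 42360 N.
σ = P/A = 42360/2125 = 19.93 MPa.

σ ≈ 19.9 MPa (tensile)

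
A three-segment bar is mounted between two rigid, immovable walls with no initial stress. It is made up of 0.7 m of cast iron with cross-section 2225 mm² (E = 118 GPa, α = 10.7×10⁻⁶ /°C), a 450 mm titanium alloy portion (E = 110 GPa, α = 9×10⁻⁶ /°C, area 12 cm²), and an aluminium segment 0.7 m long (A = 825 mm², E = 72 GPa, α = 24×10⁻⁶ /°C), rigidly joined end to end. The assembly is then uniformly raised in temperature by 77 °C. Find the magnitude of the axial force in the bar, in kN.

P ≈ 122 kN (compressive)

With the walls removed the bar would change length by δ_free = Σ αᵢΔT Lᵢ = 10.7×10⁻⁶×77×700 + 9×10⁻⁶×77×450 + 24×10⁻⁶×77×700 = 2.182 mm.
The walls prevent any net length change, so an axial force P (same in every segment) develops. Compatibility: P · Σ Lᵢ/(AᵢEᵢ) = δ_free.
The series flexibility is Σ Lᵢ/(AᵢEᵢ) = 700/(2225×118×10³) + 450/(1200×110×10³) + 700/(825×72×10³) = 1.786×10⁻⁵ mm/N.
So P = 2.182 / 1.786×10⁻⁵ = 122.2 kN, compressive.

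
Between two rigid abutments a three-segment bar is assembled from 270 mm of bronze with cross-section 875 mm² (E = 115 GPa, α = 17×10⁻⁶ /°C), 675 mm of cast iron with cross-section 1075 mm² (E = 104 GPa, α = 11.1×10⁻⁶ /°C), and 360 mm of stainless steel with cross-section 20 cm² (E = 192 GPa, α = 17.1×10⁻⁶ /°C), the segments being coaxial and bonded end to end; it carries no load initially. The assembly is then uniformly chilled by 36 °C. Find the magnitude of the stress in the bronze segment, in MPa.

σ ≈ 77.7 MPa (tensile)

If the supports were absent, the total length change would be Σ αᵢΔT Lᵢ = 17×10⁻⁶×36×270 + 11.1×10⁻⁶×36×675 + 17.1×10⁻⁶×36×360 = 0.6566 mm.
The rigid supports impose zero overall length change; the single axial force P common to all segments must satisfy P Σ Lᵢ/(AᵢEᵢ) = δ_free.
The series flexibility is Σ Lᵢ/(AᵢEᵢ) = 270/(875×115×10³) + 675/(1075×104×10³) + 360/(2000×192×10³) = 9.658×10⁻⁶ mm/N.
So P = 0.6566 / 9.658×10⁻⁶ = 67.98 kN, tensile.
σ_{bronze} = P / A = 67980 / 875 = 77.69 MPa.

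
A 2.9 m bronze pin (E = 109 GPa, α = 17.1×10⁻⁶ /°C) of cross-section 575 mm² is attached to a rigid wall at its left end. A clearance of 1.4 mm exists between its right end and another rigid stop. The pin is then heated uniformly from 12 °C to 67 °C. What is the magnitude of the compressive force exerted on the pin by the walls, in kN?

P ≈ 28.7 kN

If the wall were absent the pin would grow by αΔT L = 17.1×10⁻⁶ × 55 × 2900 = 2.727 mm.
The gap closes (δ_free > 1.4 mm) and the wall then resists a further 2.727 − 1.4 = 1.327 mm of expansion.
Compatibility: PL/(AE) = 1.327 mm, so σ = P/A = E × (1.327/2900) = 49.89 MPa.
P = σA = 49.89 × 575 = 28.69 kN.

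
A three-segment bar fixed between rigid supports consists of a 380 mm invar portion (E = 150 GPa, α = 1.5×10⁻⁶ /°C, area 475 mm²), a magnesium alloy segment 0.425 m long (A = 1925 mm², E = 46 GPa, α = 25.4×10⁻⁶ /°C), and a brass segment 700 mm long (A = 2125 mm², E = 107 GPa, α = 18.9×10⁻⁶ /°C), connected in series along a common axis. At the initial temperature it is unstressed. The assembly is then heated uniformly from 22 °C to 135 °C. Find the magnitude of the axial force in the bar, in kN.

P ≈ 210 kN (compressive)

Free thermal expansion of the whole bar: Σ αᵢΔT Lᵢ = 1.5×10⁻⁶×113×380 + 25.4×10⁻⁶×113×425 + 18.9×10⁻⁶×113×700 = 2.779 mm.
The rigid supports impose zero overall length change; the single axial force P common to all segments must satisfy P Σ Lᵢ/(AᵢEᵢ) = δ_free.
The series flexibility is Σ Lᵢ/(AᵢEᵢ) = 380/(475×150×10³) + 425/(1925×46×10³) + 700/(2125×107×10³) = 1.321×10⁻⁵ mm/N.
P = 2.779 / 1.321×10⁻⁵ = 210400 N = 210.4 kN, compressive.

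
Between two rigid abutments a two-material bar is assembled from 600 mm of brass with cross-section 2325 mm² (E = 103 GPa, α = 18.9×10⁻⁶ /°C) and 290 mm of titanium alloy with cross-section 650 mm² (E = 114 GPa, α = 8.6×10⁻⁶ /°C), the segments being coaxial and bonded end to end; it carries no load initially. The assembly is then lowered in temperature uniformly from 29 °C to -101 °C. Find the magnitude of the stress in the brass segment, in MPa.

If the supports were absent, the total length change would be Σ αᵢΔT Lᵢ = 18.9×10⁻⁶×130×600 + 8.6×10⁻⁶×130×290 = 1.798 mm.
The walls prevent any net length change, so an axial force P (same in every segment) develops. Compatibility: P · Σ Lᵢ/(AᵢEᵢ) = δ_free.
The series flexibility is Σ Lᵢ/(AᵢEᵢ) = 600/(2325×103×10³) + 290/(650×114×10³) = 6.419×10⁻⁶ mm/N.
So P = 1.798 / 6.419×10⁻⁶ = 280.2 kN, tensile.
σ_{brass} = P / A = 280200 / 2325 = 120.5 MPa.

σ ≈ 121 MPa (tensile)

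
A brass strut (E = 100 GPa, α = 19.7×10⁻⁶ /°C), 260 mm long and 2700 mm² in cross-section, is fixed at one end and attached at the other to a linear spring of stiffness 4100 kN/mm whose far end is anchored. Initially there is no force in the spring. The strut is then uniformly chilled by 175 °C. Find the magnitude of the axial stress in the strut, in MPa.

σ ≈ 275 MPa (tensile)

Free thermal contraction: δ_free = αΔT L = 19.7×10⁻⁶ × 175 × 260 = 0.8963 mm.
Let P be the tensile force in the spring. The strut extends elastically by PL/(AE) and the spring stretches by P/k; together these equal δ_free.
P [ L/(AE) + 1/k ] = δ_free → P [ 260/(2700×100×10³) + 1/(4100×10³) ] = 0.8963.
P = 0.8963 / 1.207×10⁻⁶ = 742700 N.
σ = P/A = 742700/2700 = 275.1 MPa.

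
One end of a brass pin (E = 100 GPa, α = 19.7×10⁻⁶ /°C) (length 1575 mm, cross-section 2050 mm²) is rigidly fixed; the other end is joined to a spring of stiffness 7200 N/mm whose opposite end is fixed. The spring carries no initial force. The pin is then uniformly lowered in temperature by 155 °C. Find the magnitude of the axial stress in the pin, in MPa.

σ ≈ 16 MPa (tensile)

If the spring were absent the pin would shorten by αΔT L = 19.7×10⁻⁶ × 155 × 1575 = 4.809 mm.
Let P be the tensile force in the spring. The pin extends elastically by PL/(AE) and the spring stretches by P/k; together these equal δ_free.
So P = δ_free / [L/(AE) + 1/k] = 4.809 / [ 1575/(2050×100×10³) + 1/(7200) ].
P = 4.809 / 0.0001466 = 32810 N.
σ = P/A = 32810/2050 = 16.01 MPa.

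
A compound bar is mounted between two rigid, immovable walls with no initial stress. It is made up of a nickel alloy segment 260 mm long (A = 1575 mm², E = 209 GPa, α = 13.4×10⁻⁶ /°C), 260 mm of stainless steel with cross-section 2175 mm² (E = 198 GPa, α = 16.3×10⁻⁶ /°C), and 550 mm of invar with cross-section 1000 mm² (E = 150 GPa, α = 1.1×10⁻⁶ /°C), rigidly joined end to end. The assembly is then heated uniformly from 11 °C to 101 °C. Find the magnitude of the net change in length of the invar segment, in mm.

If the supports were absent, the total length change would be Σ αᵢΔT Lᵢ = 13.4×10⁻⁶×90×260 + 16.3×10⁻⁶×90×260 + 1.1×10⁻⁶×90×550 = 0.7494 mm.
Since the ends are fixed, an axial force P builds up, equal in every segment, with P · Σ Lᵢ/(AᵢEᵢ) = δ_free.
Σ Lᵢ/(AᵢEᵢ) = 260/(1575×209×10³) + 260/(2175×198×10³) + 550/(1000×150×10³) = 5.06×10⁻⁶ mm/N.
P = 0.7494 / 5.06×10⁻⁶ = 148100 N = 148.1 kN, compressive.
For the invar segment, free thermal change = 1.1×10⁻⁶×90×550 = 0.05445 mm and elastic change from P = 148100×550/(1000×150×10³) = 0.543 mm; these oppose, so the net change is 0.489 mm (segment shortens).

|ΔL| ≈ 0.489 mm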